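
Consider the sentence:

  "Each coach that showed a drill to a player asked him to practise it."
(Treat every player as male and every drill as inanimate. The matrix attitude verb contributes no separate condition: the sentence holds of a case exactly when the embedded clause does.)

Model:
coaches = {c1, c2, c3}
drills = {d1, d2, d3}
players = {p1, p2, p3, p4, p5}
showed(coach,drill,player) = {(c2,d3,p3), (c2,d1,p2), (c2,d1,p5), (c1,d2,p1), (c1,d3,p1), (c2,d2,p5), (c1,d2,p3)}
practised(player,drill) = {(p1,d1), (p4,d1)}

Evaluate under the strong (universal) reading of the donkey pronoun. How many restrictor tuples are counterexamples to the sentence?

"him" takes "a player" as antecedent and "it" takes "a drill"; both are donkey pronouns co-varying with the restrictor.
Strong reading: for every (c,d,p) with showed(c,d,p), practised(p,d).
Restrictor triples: (c1,d2,p1)→practised(p1,d2) ✗  (c1,d2,p3)→practised(p3,d2) ✗  (c1,d3,p1)→practised(p1,d3) ✗  (c2,d1,p2)→practised(p2,d1) ✗  (c2,d1,p5)→practised(p5,d1) ✗  (c2,d2,p5)→practised(p5,d2) ✗  (c2,d3,p3)→practised(p3,d3) ✗
Counterexamples (restrictor triples failing the scope): 7.

7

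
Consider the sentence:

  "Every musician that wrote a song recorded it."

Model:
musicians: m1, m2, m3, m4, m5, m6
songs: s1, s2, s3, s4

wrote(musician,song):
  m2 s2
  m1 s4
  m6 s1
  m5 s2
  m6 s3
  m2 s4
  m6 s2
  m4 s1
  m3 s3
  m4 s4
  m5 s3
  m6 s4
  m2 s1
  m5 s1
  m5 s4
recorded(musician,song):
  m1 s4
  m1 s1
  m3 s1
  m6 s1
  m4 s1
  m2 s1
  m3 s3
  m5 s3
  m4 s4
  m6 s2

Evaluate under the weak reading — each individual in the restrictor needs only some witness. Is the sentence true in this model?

"it" takes "a song" as antecedent — a donkey pronoun bound across the clause boundary.
Weak reading: every musician m with some wrote-song has at least one wrote-song s such that recorded(m,s).
Per musician: m1:✓  m2:✓  m3:✓  m4:✓  m5:✓  m6:✓
Every musician in the restrictor has a witness.

True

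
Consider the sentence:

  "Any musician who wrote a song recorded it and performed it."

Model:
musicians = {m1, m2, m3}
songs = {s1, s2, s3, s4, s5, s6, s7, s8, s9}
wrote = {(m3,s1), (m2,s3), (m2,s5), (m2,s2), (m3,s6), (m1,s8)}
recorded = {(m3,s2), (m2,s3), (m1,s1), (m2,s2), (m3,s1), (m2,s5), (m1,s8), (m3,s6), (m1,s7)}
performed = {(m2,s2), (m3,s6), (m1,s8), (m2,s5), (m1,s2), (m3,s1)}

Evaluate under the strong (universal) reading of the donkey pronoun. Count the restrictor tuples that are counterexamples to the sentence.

1

"it" takes "a song" as antecedent — a donkey pronoun bound across the clause boundary.
Strong reading: for every (m,s) with wrote(m,s), recorded(m,s) ∧ performed(m,s).
Restrictor pairs: (m1,s8) ✓  (m2,s2) ✓  (m2,s3) ✗  (m2,s5) ✓  (m3,s1) ✓  (m3,s6) ✓
Counterexamples (restrictor pairs failing the scope): 1.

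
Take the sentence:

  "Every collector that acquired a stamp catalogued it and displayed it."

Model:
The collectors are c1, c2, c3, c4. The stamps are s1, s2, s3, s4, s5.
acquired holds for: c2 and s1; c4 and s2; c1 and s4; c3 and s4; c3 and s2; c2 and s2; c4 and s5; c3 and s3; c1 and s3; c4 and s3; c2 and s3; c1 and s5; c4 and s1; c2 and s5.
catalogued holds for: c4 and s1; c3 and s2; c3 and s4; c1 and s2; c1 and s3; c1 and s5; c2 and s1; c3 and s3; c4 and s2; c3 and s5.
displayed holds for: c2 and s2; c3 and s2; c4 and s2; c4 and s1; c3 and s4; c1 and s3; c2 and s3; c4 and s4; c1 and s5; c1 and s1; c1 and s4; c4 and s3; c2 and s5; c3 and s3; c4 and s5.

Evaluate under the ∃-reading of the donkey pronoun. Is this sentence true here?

False

"it" takes "a stamp" as antecedent — a donkey pronoun bound across the clause boundary.
Weak reading: every collector c with some acquired-stamp has at least one acquired-stamp s such that catalogued(c,s) ∧ displayed(c,s).
Per collector: c1:✓  c2:✗  c3:✓  c4:✓
c2 has no witness among its acquired-stamps.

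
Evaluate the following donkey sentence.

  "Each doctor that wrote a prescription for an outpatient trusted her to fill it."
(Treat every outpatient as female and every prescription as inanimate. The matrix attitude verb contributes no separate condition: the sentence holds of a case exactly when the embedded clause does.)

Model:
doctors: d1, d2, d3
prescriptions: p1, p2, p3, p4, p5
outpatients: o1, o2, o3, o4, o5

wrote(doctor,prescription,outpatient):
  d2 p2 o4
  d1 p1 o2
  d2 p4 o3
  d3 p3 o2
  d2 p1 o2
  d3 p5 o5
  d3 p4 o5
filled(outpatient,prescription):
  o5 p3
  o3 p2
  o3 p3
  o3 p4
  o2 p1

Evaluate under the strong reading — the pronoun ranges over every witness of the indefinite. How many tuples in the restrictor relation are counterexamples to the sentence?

"her" takes "an outpatient" as antecedent and "it" takes "a prescription"; both are donkey pronouns co-varying with the restrictor.
Strong reading: for every (d,p,o) with wrote(d,p,o), filled(o,p).
Restrictor triples: (d1,p1,o2)→filled(o2,p1) ✓  (d2,p1,o2)→filled(o2,p1) ✓  (d2,p2,o4)→filled(o4,p2) ✗  (d2,p4,o3)→filled(o3,p4) ✓  (d3,p3,o2)→filled(o2,p3) ✗  (d3,p4,o5)→filled(o5,p4) ✗  (d3,p5,o5)→filled(o5,p5) ✗
Counterexamples (restrictor triples failing the scope): 4.

4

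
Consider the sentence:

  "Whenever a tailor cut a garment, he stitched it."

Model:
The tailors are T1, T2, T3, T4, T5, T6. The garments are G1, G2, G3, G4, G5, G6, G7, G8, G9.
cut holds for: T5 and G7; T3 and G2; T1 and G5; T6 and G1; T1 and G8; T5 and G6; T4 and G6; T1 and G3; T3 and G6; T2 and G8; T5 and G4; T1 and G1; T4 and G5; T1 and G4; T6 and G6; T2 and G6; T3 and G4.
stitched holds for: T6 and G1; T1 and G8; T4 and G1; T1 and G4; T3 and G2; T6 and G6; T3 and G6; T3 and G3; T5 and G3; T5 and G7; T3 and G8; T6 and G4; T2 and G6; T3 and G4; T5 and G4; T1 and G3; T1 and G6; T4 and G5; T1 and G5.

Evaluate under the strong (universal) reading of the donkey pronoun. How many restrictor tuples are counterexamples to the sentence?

4

"it" takes "a garment" as antecedent — a donkey pronoun bound across the clause boundary.
Strong reading: for every (t,g) with cut(t,g), stitched(t,g).
Restrictor pairs: (T1,G1) ✗  (T1,G3) ✓  (T1,G4) ✓  (T1,G5) ✓  (T1,G8) ✓  (T2,G6) ✓  (T2,G8) ✗  (T3,G2) ✓  (T3,G4) ✓  (T3,G6) ✓  (T4,G5) ✓  (T4,G6) ✗  (T5,G4) ✓  (T5,G6) ✗  (T5,G7) ✓  (T6,G1) ✓  (T6,G6) ✓
Counterexamples (restrictor pairs failing the scope): 4.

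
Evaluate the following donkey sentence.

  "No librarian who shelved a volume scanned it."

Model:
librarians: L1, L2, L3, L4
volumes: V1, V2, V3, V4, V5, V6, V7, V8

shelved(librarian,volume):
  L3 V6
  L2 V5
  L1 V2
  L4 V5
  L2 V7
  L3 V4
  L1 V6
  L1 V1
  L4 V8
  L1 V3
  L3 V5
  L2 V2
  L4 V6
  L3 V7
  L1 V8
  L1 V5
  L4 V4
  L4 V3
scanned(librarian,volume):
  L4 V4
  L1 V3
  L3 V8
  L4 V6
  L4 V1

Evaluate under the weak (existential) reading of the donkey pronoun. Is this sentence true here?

False

"it" takes "a volume" as antecedent — a donkey pronoun bound across the clause boundary.
Truth condition: for no (l,v) with shelved(l,v) does scanned(l,v) hold.
Restrictor pairs — does the scope hold? (L1,V1):fails  (L1,V2):fails  (L1,V3):holds  (L1,V5):fails  (L1,V6):fails  (L1,V8):fails  (L2,V2):fails  (L2,V5):fails  (L2,V7):fails  (L3,V4):fails  (L3,V5):fails  (L3,V6):fails  (L3,V7):fails  (L4,V3):fails  (L4,V4):holds  (L4,V5):fails  (L4,V6):holds  (L4,V8):fails
Scope holds for 3 pair(s), so the sentence is false.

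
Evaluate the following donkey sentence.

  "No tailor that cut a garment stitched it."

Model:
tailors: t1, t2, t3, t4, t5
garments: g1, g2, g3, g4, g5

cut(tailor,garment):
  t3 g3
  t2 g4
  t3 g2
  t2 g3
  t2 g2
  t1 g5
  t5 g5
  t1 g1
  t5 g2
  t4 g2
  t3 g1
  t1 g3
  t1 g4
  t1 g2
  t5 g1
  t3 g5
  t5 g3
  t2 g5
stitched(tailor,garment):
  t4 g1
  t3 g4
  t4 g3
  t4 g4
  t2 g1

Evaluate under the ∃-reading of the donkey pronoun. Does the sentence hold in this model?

True

"it" takes "a garment" as antecedent — a donkey pronoun bound across the clause boundary.
Truth condition: for no (t,g) with cut(t,g) does stitched(t,g) hold.
Restrictor pairs — does the scope hold? (t1,g1):fails  (t1,g2):fails  (t1,g3):fails  (t1,g4):fails  (t1,g5):fails  (t2,g2):fails  (t2,g3):fails  (t2,g4):fails  (t2,g5):fails  (t3,g1):fails  (t3,g2):fails  (t3,g3):fails  (t3,g5):fails  (t4,g2):fails  (t5,g1):fails  (t5,g2):fails  (t5,g3):fails  (t5,g5):fails
Scope holds for no restrictor pair, so the sentence is true.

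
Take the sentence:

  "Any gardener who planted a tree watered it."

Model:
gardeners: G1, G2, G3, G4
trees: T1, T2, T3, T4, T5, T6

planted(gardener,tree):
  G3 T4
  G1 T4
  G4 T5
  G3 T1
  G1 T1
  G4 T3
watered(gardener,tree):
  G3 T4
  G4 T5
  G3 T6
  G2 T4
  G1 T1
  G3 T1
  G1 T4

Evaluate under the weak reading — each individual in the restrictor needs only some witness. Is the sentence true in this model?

"it" takes "a tree" as antecedent — a donkey pronoun bound across the clause boundary.
Weak reading: every gardener g with some planted-tree has at least one planted-tree t such that watered(g,t).
Per gardener: G1:✓  G3:✓  G4:✓
Every gardener in the restrictor has a witness.

True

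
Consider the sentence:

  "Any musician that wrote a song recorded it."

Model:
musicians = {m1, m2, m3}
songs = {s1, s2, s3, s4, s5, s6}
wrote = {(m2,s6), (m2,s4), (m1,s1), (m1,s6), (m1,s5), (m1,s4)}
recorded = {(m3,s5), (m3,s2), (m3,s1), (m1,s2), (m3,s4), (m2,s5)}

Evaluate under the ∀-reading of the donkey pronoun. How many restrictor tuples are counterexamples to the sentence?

"it" takes "a song" as antecedent — a donkey pronoun bound across the clause boundary.
Strong reading: for every (m,s) with wrote(m,s), recorded(m,s).
Restrictor pairs: (m1,s1) ✗  (m1,s4) ✗  (m1,s5) ✗  (m1,s6) ✗  (m2,s4) ✗  (m2,s6) ✗
Counterexamples (restrictor pairs failing the scope): 6.

6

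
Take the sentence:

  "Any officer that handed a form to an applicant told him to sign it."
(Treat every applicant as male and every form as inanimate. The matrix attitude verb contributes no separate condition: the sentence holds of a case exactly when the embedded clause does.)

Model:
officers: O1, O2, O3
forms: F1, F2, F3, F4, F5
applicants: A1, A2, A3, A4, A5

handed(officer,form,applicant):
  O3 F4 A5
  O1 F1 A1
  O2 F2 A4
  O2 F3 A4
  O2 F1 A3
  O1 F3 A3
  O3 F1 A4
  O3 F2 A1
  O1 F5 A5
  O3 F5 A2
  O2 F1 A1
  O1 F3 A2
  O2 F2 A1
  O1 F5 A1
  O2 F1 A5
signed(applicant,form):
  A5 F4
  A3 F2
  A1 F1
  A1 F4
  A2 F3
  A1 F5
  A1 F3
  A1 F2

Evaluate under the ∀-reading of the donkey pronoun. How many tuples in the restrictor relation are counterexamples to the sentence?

8

"him" takes "an applicant" as antecedent and "it" takes "a form"; both are donkey pronouns co-varying with the restrictor.
Strong reading: for every (o,f,a) with handed(o,f,a), signed(a,f).
Restrictor triples: (O1,F1,A1)→signed(A1,F1) ✓  (O1,F3,A2)→signed(A2,F3) ✓  (O1,F3,A3)→signed(A3,F3) ✗  (O1,F5,A1)→signed(A1,F5) ✓  (O1,F5,A5)→signed(A5,F5) ✗  (O2,F1,A1)→signed(A1,F1) ✓  (O2,F1,A3)→signed(A3,F1) ✗  (O2,F1,A5)→signed(A5,F1) ✗  (O2,F2,A1)→signed(A1,F2) ✓  (O2,F2,A4)→signed(A4,F2) ✗  (O2,F3,A4)→signed(A4,F3) ✗  (O3,F1,A4)→signed(A4,F1) ✗  (O3,F2,A1)→signed(A1,F2) ✓  (O3,F4,A5)→signed(A5,F4) ✓  (O3,F5,A2)→signed(A2,F5) ✗
Counterexamples (restrictor triples failing the scope): 8.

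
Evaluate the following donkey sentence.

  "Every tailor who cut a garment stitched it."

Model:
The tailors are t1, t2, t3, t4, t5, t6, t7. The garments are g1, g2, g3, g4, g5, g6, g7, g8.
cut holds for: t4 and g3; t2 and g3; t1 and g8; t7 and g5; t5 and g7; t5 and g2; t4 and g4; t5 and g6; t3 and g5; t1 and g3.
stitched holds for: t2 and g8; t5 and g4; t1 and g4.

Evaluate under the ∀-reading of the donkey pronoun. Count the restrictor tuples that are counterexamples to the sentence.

10

"it" takes "a garment" as antecedent — a donkey pronoun bound across the clause boundary.
Strong reading: for every (t,g) with cut(t,g), stitched(t,g).
Restrictor pairs: (t1,g3) ✗  (t1,g8) ✗  (t2,g3) ✗  (t3,g5) ✗  (t4,g3) ✗  (t4,g4) ✗  (t5,g2) ✗  (t5,g6) ✗  (t5,g7) ✗  (t7,g5) ✗
Counterexamples (restrictor pairs failing the scope): 10.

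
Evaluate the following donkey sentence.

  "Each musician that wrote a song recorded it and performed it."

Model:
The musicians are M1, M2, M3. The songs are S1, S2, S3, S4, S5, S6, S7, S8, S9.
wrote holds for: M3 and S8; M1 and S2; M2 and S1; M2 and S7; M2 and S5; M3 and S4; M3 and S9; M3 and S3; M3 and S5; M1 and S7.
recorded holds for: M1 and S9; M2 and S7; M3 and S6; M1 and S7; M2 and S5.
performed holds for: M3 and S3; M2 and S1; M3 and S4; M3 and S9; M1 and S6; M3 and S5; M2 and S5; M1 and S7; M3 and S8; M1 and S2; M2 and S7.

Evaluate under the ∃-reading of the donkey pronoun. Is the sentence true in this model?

False

"it" takes "a song" as antecedent — a donkey pronoun bound across the clause boundary.
Weak reading: every musician m with some wrote-song has at least one wrote-song s such that recorded(m,s) ∧ performed(m,s).
Per musician: M1:✓  M2:✓  M3:✗
M3 has no witness among its wrote-songs.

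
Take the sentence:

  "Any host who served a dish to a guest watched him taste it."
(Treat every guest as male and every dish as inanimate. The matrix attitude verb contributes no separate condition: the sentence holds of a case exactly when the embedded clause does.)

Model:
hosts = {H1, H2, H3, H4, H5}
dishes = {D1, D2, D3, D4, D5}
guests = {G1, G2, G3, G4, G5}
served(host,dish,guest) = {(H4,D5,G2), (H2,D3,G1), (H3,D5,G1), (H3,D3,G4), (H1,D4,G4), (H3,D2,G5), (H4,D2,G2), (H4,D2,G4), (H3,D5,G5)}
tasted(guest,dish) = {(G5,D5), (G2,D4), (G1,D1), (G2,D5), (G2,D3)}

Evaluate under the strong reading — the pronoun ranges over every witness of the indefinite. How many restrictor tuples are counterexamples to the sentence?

7

"him" takes "a guest" as antecedent and "it" takes "a dish"; both are donkey pronouns co-varying with the restrictor.
Strong reading: for every (h,d,g) with served(h,d,g), tasted(g,d).
Restrictor triples: (H1,D4,G4)→tasted(G4,D4) ✗  (H2,D3,G1)→tasted(G1,D3) ✗  (H3,D2,G5)→tasted(G5,D2) ✗  (H3,D3,G4)→tasted(G4,D3) ✗  (H3,D5,G1)→tasted(G1,D5) ✗  (H3,D5,G5)→tasted(G5,D5) ✓  (H4,D2,G2)→tasted(G2,D2) ✗  (H4,D2,G4)→tasted(G4,D2) ✗  (H4,D5,G2)→tasted(G2,D5) ✓
Counterexamples (restrictor triples failing the scope): 7.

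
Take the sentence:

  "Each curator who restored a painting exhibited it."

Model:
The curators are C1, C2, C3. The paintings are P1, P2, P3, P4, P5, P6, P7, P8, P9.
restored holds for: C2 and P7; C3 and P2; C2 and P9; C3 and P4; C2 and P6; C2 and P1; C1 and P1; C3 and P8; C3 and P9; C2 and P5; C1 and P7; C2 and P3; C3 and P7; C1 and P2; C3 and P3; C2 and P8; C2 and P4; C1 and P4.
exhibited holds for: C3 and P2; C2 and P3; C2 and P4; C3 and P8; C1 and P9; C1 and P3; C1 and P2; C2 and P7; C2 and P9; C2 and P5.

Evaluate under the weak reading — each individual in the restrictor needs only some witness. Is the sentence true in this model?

"it" takes "a painting" as antecedent — a donkey pronoun bound across the clause boundary.
Weak reading: every curator c with some restored-painting has at least one restored-painting p such that exhibited(c,p).
Per curator: C1:✓  C2:✓  C3:✓
Every curator in the restrictor has a witness.

True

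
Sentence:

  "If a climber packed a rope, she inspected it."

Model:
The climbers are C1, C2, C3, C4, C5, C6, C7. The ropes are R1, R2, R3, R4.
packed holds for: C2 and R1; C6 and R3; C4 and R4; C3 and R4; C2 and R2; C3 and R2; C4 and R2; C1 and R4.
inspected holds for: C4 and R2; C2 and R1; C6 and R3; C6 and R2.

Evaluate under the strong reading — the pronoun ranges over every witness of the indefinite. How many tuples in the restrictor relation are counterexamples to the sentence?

"it" takes "a rope" as antecedent — a donkey pronoun bound across the clause boundary.
Strong reading: for every (c,r) with packed(c,r), inspected(c,r).
Restrictor pairs: (C1,R4) ✗  (C2,R1) ✓  (C2,R2) ✗  (C3,R2) ✗  (C3,R4) ✗  (C4,R2) ✓  (C4,R4) ✗  (C6,R3) ✓
Counterexamples (restrictor pairs failing the scope): 5.

5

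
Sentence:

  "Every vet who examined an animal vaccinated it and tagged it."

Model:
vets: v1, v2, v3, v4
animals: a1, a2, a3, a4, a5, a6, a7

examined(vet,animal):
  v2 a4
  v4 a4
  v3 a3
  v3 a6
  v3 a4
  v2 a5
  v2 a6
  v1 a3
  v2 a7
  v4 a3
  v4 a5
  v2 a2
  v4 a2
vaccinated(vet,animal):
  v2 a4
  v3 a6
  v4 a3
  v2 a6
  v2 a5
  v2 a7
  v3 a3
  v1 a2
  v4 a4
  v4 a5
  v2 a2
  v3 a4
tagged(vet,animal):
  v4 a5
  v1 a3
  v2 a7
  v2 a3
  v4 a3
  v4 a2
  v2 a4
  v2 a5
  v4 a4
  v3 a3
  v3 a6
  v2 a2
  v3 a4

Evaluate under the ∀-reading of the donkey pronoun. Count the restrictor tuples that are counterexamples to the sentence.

3

"it" takes "an animal" as antecedent — a donkey pronoun bound across the clause boundary.
Strong reading: for every (v,a) with examined(v,a), vaccinated(v,a) ∧ tagged(v,a).
Restrictor pairs: (v1,a3) ✗  (v2,a2) ✓  (v2,a4) ✓  (v2,a5) ✓  (v2,a6) ✗  (v2,a7) ✓  (v3,a3) ✓  (v3,a4) ✓  (v3,a6) ✓  (v4,a2) ✗  (v4,a3) ✓  (v4,a4) ✓  (v4,a5) ✓
Counterexamples (restrictor pairs failing the scope): 3.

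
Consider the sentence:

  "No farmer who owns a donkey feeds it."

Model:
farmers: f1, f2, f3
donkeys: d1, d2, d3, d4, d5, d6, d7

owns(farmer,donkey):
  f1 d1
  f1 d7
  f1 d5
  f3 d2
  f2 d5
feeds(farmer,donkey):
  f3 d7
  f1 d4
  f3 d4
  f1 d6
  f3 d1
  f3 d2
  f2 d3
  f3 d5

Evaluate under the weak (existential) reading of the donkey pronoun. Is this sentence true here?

"it" takes "a donkey" as antecedent — a donkey pronoun bound across the clause boundary.
Truth condition: for no (f,d) with owns(f,d) does feeds(f,d) hold.
Restrictor pairs — does the scope hold? (f1,d1):fails  (f1,d5):fails  (f1,d7):fails  (f2,d5):fails  (f3,d2):holds
Scope holds for 1 pair(s), so the sentence is false.

False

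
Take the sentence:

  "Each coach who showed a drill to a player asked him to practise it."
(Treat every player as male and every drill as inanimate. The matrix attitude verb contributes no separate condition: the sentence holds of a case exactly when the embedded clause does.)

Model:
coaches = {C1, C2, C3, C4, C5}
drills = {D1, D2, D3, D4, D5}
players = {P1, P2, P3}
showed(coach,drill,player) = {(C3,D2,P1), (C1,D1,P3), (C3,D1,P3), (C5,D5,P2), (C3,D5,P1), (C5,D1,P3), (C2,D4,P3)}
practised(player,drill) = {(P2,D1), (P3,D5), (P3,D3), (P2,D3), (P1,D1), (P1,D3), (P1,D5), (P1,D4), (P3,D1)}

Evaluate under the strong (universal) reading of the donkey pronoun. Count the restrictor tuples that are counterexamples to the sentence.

3

"him" takes "a player" as antecedent and "it" takes "a drill"; both are donkey pronouns co-varying with the restrictor.
Strong reading: for every (c,d,p) with showed(c,d,p), practised(p,d).
Restrictor triples: (C1,D1,P3)→practised(P3,D1) ✓  (C2,D4,P3)→practised(P3,D4) ✗  (C3,D1,P3)→practised(P3,D1) ✓  (C3,D2,P1)→practised(P1,D2) ✗  (C3,D5,P1)→practised(P1,D5) ✓  (C5,D1,P3)→practised(P3,D1) ✓  (C5,D5,P2)→practised(P2,D5) ✗
Counterexamples (restrictor triples failing the scope): 3.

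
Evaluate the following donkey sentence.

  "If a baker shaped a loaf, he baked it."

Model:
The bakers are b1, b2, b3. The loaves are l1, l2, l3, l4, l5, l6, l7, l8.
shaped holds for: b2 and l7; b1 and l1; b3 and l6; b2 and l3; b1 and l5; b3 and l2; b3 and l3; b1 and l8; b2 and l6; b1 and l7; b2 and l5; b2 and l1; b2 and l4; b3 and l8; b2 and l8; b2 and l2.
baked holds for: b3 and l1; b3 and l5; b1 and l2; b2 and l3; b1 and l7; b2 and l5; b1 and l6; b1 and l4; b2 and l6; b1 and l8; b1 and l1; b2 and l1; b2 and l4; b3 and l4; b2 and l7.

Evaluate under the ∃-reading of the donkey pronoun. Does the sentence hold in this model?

"it" takes "a loaf" as antecedent — a donkey pronoun bound across the clause boundary.
Weak reading: every baker b with some shaped-loaf has at least one shaped-loaf l such that baked(b,l).
Per baker: b1:✓  b2:✓  b3:✗
b3 has no witness among its shaped-loaves.

False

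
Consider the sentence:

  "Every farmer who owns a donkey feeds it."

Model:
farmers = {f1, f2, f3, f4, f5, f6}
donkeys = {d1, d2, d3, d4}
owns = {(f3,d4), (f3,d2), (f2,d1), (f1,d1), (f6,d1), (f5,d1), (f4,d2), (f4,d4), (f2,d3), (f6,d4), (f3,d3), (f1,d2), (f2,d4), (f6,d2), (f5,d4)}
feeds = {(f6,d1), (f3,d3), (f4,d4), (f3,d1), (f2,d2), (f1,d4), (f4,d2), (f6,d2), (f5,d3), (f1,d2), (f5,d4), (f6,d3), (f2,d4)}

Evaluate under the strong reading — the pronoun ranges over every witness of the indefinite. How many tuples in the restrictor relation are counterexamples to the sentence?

"it" takes "a donkey" as antecedent — a donkey pronoun bound across the clause boundary.
Strong reading: for every (f,d) with owns(f,d), feeds(f,d).
Restrictor pairs: (f1,d1) ✗  (f1,d2) ✓  (f2,d1) ✗  (f2,d3) ✗  (f2,d4) ✓  (f3,d2) ✗  (f3,d3) ✓  (f3,d4) ✗  (f4,d2) ✓  (f4,d4) ✓  (f5,d1) ✗  (f5,d4) ✓  (f6,d1) ✓  (f6,d2) ✓  (f6,d4) ✗
Counterexamples (restrictor pairs failing the scope): 7.

7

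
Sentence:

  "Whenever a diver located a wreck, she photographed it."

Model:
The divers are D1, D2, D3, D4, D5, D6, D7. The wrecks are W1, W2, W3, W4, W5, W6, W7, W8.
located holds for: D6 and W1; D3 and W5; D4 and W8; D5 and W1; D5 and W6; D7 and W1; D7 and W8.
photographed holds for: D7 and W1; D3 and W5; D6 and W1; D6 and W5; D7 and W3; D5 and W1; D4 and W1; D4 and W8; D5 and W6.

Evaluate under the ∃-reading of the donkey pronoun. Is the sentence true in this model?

"it" takes "a wreck" as antecedent — a donkey pronoun bound across the clause boundary.
Weak reading: every diver d with some located-wreck has at least one located-wreck w such that photographed(d,w).
Per diver: D3:✓  D4:✓  D5:✓  D6:✓  D7:✓
Every diver in the restrictor has a witness.

True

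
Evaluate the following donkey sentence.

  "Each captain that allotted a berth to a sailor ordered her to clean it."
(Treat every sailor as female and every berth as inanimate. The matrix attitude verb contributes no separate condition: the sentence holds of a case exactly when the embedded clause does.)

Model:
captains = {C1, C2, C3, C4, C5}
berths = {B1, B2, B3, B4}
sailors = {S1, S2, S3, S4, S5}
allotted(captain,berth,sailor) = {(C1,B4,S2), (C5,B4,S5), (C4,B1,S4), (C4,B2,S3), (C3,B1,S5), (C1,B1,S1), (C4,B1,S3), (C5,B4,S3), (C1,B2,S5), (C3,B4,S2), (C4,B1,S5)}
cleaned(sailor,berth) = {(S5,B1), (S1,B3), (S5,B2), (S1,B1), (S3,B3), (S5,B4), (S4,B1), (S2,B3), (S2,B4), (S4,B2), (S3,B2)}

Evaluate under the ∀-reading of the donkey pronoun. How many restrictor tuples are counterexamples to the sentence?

2

"her" takes "a sailor" as antecedent and "it" takes "a berth"; both are donkey pronouns co-varying with the restrictor.
Strong reading: for every (c,b,s) with allotted(c,b,s), cleaned(s,b).
Restrictor triples: (C1,B1,S1)→cleaned(S1,B1) ✓  (C1,B2,S5)→cleaned(S5,B2) ✓  (C1,B4,S2)→cleaned(S2,B4) ✓  (C3,B1,S5)→cleaned(S5,B1) ✓  (C3,B4,S2)→cleaned(S2,B4) ✓  (C4,B1,S3)→cleaned(S3,B1) ✗  (C4,B1,S4)→cleaned(S4,B1) ✓  (C4,B1,S5)→cleaned(S5,B1) ✓  (C4,B2,S3)→cleaned(S3,B2) ✓  (C5,B4,S3)→cleaned(S3,B4) ✗  (C5,B4,S5)→cleaned(S5,B4) ✓
Counterexamples (restrictor triples failing the scope): 2.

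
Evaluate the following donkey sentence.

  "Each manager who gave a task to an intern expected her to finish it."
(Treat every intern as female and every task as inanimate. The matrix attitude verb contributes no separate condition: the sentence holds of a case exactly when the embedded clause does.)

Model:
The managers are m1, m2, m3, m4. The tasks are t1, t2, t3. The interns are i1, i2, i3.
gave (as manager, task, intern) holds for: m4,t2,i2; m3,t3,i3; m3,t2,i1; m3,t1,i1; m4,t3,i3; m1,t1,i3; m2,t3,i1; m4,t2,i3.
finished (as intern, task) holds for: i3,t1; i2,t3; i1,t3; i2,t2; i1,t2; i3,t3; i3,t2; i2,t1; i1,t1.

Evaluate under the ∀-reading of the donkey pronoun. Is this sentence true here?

True

"her" takes "an intern" as antecedent and "it" takes "a task"; both are donkey pronouns co-varying with the restrictor.
Strong reading: for every (m,t,i) with gave(m,t,i), finished(i,t).
Restrictor triples: (m1,t1,i3)→finished(i3,t1) ✓  (m2,t3,i1)→finished(i1,t3) ✓  (m3,t1,i1)→finished(i1,t1) ✓  (m3,t2,i1)→finished(i1,t2) ✓  (m3,t3,i3)→finished(i3,t3) ✓  (m4,t2,i2)→finished(i2,t2) ✓  (m4,t2,i3)→finished(i3,t2) ✓  (m4,t3,i3)→finished(i3,t3) ✓
Every restrictor triple satisfies the scope.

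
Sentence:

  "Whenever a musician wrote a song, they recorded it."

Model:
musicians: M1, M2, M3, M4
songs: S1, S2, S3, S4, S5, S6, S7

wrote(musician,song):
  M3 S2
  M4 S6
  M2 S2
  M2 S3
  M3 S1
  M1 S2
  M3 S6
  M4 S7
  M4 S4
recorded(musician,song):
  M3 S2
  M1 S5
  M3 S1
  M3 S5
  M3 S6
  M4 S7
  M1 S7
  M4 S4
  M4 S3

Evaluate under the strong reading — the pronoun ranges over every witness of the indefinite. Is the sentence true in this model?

False

"it" takes "a song" as antecedent — a donkey pronoun bound across the clause boundary.
Strong reading: for every (m,s) with wrote(m,s), recorded(m,s).
Restrictor pairs: (M1,S2) ✗  (M2,S2) ✗  (M2,S3) ✗  (M3,S1) ✓  (M3,S2) ✓  (M3,S6) ✓  (M4,S4) ✓  (M4,S6) ✗  (M4,S7) ✓
Counterexample: (M1,S2) is in wrote but fails the scope.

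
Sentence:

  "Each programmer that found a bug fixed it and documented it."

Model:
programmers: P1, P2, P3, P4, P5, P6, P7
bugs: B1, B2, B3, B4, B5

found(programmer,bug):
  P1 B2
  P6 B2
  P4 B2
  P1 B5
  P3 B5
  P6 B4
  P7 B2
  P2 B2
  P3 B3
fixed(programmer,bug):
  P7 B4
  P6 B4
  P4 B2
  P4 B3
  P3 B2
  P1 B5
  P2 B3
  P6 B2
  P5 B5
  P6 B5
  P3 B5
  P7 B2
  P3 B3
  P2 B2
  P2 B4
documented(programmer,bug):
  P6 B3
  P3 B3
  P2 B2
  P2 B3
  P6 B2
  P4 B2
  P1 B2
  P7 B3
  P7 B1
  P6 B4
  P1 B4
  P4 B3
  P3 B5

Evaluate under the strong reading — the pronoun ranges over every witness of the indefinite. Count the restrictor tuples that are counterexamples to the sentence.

3

"it" takes "a bug" as antecedent — a donkey pronoun bound across the clause boundary.
Strong reading: for every (p,b) with found(p,b), fixed(p,b) ∧ documented(p,b).
Restrictor pairs: (P1,B2) ✗  (P1,B5) ✗  (P2,B2) ✓  (P3,B3) ✓  (P3,B5) ✓  (P4,B2) ✓  (P6,B2) ✓  (P6,B4) ✓  (P7,B2) ✗
Counterexamples (restrictor pairs failing the scope): 3.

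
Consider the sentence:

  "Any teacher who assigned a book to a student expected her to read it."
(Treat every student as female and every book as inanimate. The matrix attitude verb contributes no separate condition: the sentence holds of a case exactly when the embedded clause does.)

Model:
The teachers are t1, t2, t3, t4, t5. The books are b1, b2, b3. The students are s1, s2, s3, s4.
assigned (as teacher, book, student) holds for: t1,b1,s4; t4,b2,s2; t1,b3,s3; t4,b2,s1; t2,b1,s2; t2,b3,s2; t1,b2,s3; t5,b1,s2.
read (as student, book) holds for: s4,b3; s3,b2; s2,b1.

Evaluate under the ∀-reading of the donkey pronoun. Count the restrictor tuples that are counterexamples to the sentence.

"her" takes "a student" as antecedent and "it" takes "a book"; both are donkey pronouns co-varying with the restrictor.
Strong reading: for every (t,b,s) with assigned(t,b,s), read(s,b).
Restrictor triples: (t1,b1,s4)→read(s4,b1) ✗  (t1,b2,s3)→read(s3,b2) ✓  (t1,b3,s3)→read(s3,b3) ✗  (t2,b1,s2)→read(s2,b1) ✓  (t2,b3,s2)→read(s2,b3) ✗  (t4,b2,s1)→read(s1,b2) ✗  (t4,b2,s2)→read(s2,b2) ✗  (t5,b1,s2)→read(s2,b1) ✓
Counterexamples (restrictor triples failing the scope): 5.

5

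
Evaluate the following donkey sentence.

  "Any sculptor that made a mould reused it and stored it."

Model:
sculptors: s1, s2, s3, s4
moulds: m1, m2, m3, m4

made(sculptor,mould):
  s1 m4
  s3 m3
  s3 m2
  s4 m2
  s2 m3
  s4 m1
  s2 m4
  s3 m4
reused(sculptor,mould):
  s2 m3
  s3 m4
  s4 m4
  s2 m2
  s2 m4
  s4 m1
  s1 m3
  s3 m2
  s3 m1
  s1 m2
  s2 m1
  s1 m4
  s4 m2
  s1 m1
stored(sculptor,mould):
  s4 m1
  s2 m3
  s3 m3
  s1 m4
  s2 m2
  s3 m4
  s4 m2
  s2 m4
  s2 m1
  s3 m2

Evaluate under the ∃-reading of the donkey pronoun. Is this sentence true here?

True

"it" takes "a mould" as antecedent — a donkey pronoun bound across the clause boundary.
Weak reading: every sculptor s with some made-mould has at least one made-mould m such that reused(s,m) ∧ stored(s,m).
Per sculptor: s1:✓  s2:✓  s3:✓  s4:✓
Every sculptor in the restrictor has a witness.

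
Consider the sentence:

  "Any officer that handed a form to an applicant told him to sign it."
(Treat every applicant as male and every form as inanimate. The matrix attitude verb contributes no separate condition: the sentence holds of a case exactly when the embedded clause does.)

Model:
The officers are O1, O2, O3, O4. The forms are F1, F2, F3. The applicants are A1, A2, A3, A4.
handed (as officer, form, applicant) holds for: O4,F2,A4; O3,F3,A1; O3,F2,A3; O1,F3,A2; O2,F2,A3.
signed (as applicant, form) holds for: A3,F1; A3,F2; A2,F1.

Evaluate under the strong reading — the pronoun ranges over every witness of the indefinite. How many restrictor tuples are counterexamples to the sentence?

3

"him" takes "an applicant" as antecedent and "it" takes "a form"; both are donkey pronouns co-varying with the restrictor.
Strong reading: for every (o,f,a) with handed(o,f,a), signed(a,f).
Restrictor triples: (O1,F3,A2)→signed(A2,F3) ✗  (O2,F2,A3)→signed(A3,F2) ✓  (O3,F2,A3)→signed(A3,F2) ✓  (O3,F3,A1)→signed(A1,F3) ✗  (O4,F2,A4)→signed(A4,F2) ✗
Counterexamples (restrictor triples failing the scope): 3.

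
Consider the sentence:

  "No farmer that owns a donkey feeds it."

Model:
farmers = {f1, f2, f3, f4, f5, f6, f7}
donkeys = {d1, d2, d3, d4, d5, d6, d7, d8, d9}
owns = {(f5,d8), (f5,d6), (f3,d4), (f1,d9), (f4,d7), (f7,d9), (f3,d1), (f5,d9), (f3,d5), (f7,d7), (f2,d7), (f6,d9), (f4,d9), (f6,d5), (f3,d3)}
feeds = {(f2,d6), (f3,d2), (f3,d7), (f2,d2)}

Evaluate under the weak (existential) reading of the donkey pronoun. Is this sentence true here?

"it" takes "a donkey" as antecedent — a donkey pronoun bound across the clause boundary.
Truth condition: for no (f,d) with owns(f,d) does feeds(f,d) hold.
Restrictor pairs — does the scope hold? (f1,d9):fails  (f2,d7):fails  (f3,d1):fails  (f3,d3):fails  (f3,d4):fails  (f3,d5):fails  (f4,d7):fails  (f4,d9):fails  (f5,d6):fails  (f5,d8):fails  (f5,d9):fails  (f6,d5):fails  (f6,d9):fails  (f7,d7):fails  (f7,d9):fails
Scope holds for no restrictor pair, so the sentence is true.

True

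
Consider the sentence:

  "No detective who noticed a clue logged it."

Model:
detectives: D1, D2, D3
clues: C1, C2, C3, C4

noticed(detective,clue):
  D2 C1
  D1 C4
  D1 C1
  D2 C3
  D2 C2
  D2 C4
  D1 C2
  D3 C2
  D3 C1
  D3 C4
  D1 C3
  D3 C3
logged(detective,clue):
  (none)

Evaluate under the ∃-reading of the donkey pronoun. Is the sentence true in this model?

"it" takes "a clue" as antecedent — a donkey pronoun bound across the clause boundary.
Truth condition: for no (d,c) with noticed(d,c) does logged(d,c) hold.
Restrictor pairs — does the scope hold? (D1,C1):fails  (D1,C2):fails  (D1,C3):fails  (D1,C4):fails  (D2,C1):fails  (D2,C2):fails  (D2,C3):fails  (D2,C4):fails  (D3,C1):fails  (D3,C2):fails  (D3,C3):fails  (D3,C4):fails
Scope holds for no restrictor pair, so the sentence is true.

True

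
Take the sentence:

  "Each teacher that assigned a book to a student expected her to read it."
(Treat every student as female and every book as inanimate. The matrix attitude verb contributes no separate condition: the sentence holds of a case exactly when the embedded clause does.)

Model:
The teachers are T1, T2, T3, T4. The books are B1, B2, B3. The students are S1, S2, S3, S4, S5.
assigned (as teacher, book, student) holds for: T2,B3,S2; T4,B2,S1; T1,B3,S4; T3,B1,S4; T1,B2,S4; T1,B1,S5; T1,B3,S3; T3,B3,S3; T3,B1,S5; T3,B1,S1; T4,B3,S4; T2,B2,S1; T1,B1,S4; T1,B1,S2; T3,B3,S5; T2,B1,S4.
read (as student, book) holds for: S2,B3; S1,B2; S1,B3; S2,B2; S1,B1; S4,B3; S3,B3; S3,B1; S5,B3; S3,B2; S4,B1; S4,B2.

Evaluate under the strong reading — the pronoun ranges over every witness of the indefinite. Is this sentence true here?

"her" takes "a student" as antecedent and "it" takes "a book"; both are donkey pronouns co-varying with the restrictor.
Strong reading: for every (t,b,s) with assigned(t,b,s), read(s,b).
Restrictor triples: (T1,B1,S2)→read(S2,B1) ✗  (T1,B1,S4)→read(S4,B1) ✓  (T1,B1,S5)→read(S5,B1) ✗  (T1,B2,S4)→read(S4,B2) ✓  (T1,B3,S3)→read(S3,B3) ✓  (T1,B3,S4)→read(S4,B3) ✓  (T2,B1,S4)→read(S4,B1) ✓  (T2,B2,S1)→read(S1,B2) ✓  (T2,B3,S2)→read(S2,B3) ✓  (T3,B1,S1)→read(S1,B1) ✓  (T3,B1,S4)→read(S4,B1) ✓  (T3,B1,S5)→read(S5,B1) ✗  (T3,B3,S3)→read(S3,B3) ✓  (T3,B3,S5)→read(S5,B3) ✓  (T4,B2,S1)→read(S1,B2) ✓  (T4,B3,S4)→read(S4,B3) ✓
Counterexample: (T1,B1,S2) — read(S2,B1) does not hold.

False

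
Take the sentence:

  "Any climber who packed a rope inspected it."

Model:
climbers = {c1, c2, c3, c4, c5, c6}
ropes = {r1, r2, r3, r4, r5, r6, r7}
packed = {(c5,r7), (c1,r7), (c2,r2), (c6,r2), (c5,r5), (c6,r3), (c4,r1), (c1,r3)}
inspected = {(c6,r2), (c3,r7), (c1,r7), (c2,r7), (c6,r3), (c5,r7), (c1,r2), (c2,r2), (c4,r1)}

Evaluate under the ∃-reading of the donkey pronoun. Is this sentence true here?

True

"it" takes "a rope" as antecedent — a donkey pronoun bound across the clause boundary.
Weak reading: every climber c with some packed-rope has at least one packed-rope r such that inspected(c,r).
Per climber: c1:✓  c2:✓  c4:✓  c5:✓  c6:✓
Every climber in the restrictor has a witness.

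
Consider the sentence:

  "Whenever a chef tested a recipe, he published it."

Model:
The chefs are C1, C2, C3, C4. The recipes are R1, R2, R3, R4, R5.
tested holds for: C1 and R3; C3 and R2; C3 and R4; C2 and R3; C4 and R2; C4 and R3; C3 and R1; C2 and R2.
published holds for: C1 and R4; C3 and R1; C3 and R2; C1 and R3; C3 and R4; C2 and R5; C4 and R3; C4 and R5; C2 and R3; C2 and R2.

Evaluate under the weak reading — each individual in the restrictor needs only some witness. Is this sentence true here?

True

"it" takes "a recipe" as antecedent — a donkey pronoun bound across the clause boundary.
Weak reading: every chef c with some tested-recipe has at least one tested-recipe r such that published(c,r).
Per chef: C1:✓  C2:✓  C3:✓  C4:✓
Every chef in the restrictor has a witness.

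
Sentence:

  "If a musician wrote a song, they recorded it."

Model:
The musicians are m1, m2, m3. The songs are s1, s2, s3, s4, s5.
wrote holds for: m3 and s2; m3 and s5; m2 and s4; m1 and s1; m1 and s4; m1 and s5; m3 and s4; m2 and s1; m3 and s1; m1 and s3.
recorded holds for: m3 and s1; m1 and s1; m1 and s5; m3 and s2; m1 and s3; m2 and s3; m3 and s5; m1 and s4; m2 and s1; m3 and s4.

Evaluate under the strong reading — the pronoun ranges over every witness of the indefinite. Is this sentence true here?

"it" takes "a song" as antecedent — a donkey pronoun bound across the clause boundary.
Strong reading: for every (m,s) with wrote(m,s), recorded(m,s).
Restrictor pairs: (m1,s1) ✓  (m1,s3) ✓  (m1,s4) ✓  (m1,s5) ✓  (m2,s1) ✓  (m2,s4) ✗  (m3,s1) ✓  (m3,s2) ✓  (m3,s4) ✓  (m3,s5) ✓
Counterexample: (m2,s4) is in wrote but fails the scope.

False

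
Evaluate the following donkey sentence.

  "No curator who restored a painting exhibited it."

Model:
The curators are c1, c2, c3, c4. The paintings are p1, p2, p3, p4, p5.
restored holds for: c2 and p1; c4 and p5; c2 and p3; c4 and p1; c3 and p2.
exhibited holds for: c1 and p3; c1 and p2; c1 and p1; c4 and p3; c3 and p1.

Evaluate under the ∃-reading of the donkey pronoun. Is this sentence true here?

"it" takes "a painting" as antecedent — a donkey pronoun bound across the clause boundary.
Truth condition: for no (c,p) with restored(c,p) does exhibited(c,p) hold.
Restrictor pairs — does the scope hold? (c2,p1):fails  (c2,p3):fails  (c3,p2):fails  (c4,p1):fails  (c4,p5):fails
Scope holds for no restrictor pair, so the sentence is true.

True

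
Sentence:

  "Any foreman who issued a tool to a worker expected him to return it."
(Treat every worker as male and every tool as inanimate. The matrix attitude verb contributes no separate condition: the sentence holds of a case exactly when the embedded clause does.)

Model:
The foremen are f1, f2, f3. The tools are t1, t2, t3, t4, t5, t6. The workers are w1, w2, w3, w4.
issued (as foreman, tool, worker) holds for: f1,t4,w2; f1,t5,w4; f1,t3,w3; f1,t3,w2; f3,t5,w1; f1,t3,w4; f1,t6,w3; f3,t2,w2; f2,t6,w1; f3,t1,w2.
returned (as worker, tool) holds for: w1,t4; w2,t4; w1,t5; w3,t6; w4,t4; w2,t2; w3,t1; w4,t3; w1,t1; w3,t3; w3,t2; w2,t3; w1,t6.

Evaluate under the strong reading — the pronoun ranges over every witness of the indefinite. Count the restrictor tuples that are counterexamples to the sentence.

"him" takes "a worker" as antecedent and "it" takes "a tool"; both are donkey pronouns co-varying with the restrictor.
Strong reading: for every (f,t,w) with issued(f,t,w), returned(w,t).
Restrictor triples: (f1,t3,w2)→returned(w2,t3) ✓  (f1,t3,w3)→returned(w3,t3) ✓  (f1,t3,w4)→returned(w4,t3) ✓  (f1,t4,w2)→returned(w2,t4) ✓  (f1,t5,w4)→returned(w4,t5) ✗  (f1,t6,w3)→returned(w3,t6) ✓  (f2,t6,w1)→returned(w1,t6) ✓  (f3,t1,w2)→returned(w2,t1) ✗  (f3,t2,w2)→returned(w2,t2) ✓  (f3,t5,w1)→returned(w1,t5) ✓
Counterexamples (restrictor triples failing the scope): 2.

2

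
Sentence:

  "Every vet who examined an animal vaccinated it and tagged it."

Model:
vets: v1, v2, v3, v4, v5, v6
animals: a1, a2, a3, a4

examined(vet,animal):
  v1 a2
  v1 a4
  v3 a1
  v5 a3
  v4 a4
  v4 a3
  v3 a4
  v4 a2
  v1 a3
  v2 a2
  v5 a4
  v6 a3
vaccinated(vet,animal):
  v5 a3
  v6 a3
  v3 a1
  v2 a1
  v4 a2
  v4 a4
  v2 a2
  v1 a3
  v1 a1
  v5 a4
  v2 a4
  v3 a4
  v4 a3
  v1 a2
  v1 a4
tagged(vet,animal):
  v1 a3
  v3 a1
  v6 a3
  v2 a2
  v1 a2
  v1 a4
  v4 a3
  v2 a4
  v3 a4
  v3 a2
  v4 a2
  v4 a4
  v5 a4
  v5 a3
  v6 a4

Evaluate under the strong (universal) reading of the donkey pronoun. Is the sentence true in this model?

True

"it" takes "an animal" as antecedent — a donkey pronoun bound across the clause boundary.
Strong reading: for every (v,a) with examined(v,a), vaccinated(v,a) ∧ tagged(v,a).
Restrictor pairs: (v1,a2) ✓  (v1,a3) ✓  (v1,a4) ✓  (v2,a2) ✓  (v3,a1) ✓  (v3,a4) ✓  (v4,a2) ✓  (v4,a3) ✓  (v4,a4) ✓  (v5,a3) ✓  (v5,a4) ✓  (v6,a3) ✓
Every restrictor pair satisfies the scope.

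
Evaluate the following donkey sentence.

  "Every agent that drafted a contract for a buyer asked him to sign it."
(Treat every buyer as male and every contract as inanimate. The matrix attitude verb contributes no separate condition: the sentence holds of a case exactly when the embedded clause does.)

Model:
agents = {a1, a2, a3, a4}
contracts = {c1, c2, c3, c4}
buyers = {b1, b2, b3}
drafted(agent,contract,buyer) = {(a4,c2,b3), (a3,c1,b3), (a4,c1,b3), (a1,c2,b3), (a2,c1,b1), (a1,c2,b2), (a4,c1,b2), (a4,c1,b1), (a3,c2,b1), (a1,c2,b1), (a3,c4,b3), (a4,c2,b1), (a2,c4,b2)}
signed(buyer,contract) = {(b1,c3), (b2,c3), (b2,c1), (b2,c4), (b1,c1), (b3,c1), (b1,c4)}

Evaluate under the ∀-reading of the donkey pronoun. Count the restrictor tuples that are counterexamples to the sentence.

"him" takes "a buyer" as antecedent and "it" takes "a contract"; both are donkey pronouns co-varying with the restrictor.
Strong reading: for every (a,c,b) with drafted(a,c,b), signed(b,c).
Restrictor triples: (a1,c2,b1)→signed(b1,c2) ✗  (a1,c2,b2)→signed(b2,c2) ✗  (a1,c2,b3)→signed(b3,c2) ✗  (a2,c1,b1)→signed(b1,c1) ✓  (a2,c4,b2)→signed(b2,c4) ✓  (a3,c1,b3)→signed(b3,c1) ✓  (a3,c2,b1)→signed(b1,c2) ✗  (a3,c4,b3)→signed(b3,c4) ✗  (a4,c1,b1)→signed(b1,c1) ✓  (a4,c1,b2)→signed(b2,c1) ✓  (a4,c1,b3)→signed(b3,c1) ✓  (a4,c2,b1)→signed(b1,c2) ✗  (a4,c2,b3)→signed(b3,c2) ✗
Counterexamples (restrictor triples failing the scope): 7.

7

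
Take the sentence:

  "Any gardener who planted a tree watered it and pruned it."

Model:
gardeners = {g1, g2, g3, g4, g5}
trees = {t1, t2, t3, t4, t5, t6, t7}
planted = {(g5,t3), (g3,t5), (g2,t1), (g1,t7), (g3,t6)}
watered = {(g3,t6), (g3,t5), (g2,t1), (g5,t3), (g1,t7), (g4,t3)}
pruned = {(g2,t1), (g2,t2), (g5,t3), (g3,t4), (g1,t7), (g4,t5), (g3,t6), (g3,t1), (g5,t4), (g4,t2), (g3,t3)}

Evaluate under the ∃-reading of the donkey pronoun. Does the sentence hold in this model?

"it" takes "a tree" as antecedent — a donkey pronoun bound across the clause boundary.
Weak reading: every gardener g with some planted-tree has at least one planted-tree t such that watered(g,t) ∧ pruned(g,t).
Per gardener: g1:✓  g2:✓  g3:✓  g5:✓
Every gardener in the restrictor has a witness.

True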